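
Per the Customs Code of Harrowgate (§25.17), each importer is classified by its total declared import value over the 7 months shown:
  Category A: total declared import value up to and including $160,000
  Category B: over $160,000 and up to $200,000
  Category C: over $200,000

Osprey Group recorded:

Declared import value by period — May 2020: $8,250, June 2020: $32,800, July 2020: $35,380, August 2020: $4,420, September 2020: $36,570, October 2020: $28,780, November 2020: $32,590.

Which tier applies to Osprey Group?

Total declared import value: $8,250 + $32,800 + $35,380 + $4,420 + $36,570 + $28,780 + $32,590 = $178,790.
$160,000 < $178,790 ≤ $200,000, so Category B applies.

Category B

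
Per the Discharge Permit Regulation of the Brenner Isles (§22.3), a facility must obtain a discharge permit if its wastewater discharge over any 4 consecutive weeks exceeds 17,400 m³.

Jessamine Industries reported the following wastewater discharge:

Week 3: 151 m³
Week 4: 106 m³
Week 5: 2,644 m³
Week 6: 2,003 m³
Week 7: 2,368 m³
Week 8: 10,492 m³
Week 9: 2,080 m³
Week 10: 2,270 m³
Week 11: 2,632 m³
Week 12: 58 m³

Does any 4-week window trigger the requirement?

Yes

Week 3–Week 6: 151 m³ + 106 m³ + 2,644 m³ + 2,003 m³ = 4,904 m³ (under)
Week 4–Week 7: 106 m³ + 2,644 m³ + 2,003 m³ + 2,368 m³ = 7,121 m³ (under)
Week 5–Week 8: 2,644 m³ + 2,003 m³ + 2,368 m³ + 10,492 m³ = 17,507 m³ (over)
Week 6–Week 9: 2,003 m³ + 2,368 m³ + 10,492 m³ + 2,080 m³ = 16,943 m³ (under)
Week 7–Week 10: 2,368 m³ + 10,492 m³ + 2,080 m³ + 2,270 m³ = 17,210 m³ (under)
Week 8–Week 11: 10,492 m³ + 2,080 m³ + 2,270 m³ + 2,632 m³ = 17,474 m³ (over)
Week 9–Week 12: 2,080 m³ + 2,270 m³ + 2,632 m³ + 58 m³ = 7,040 m³ (under)
At least one window exceeds 17,400 m³.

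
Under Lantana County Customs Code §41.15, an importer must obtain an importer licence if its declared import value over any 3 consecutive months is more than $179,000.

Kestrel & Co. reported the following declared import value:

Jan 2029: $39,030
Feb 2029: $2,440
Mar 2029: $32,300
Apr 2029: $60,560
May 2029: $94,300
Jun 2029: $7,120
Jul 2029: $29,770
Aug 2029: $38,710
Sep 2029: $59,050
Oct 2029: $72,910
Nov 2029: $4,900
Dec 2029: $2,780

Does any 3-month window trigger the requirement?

Yes

Jan 2029–Mar 2029: $39,030 + $2,440 + $32,300 = $73,770 (under)
Feb 2029–Apr 2029: $2,440 + $32,300 + $60,560 = $95,300 (under)
Mar 2029–May 2029: $32,300 + $60,560 + $94,300 = $187,160 (over)
Apr 2029–Jun 2029: $60,560 + $94,300 + $7,120 = $161,980 (under)
May 2029–Jul 2029: $94,300 + $7,120 + $29,770 = $131,190 (under)
Jun 2029–Aug 2029: $7,120 + $29,770 + $38,710 = $75,600 (under)
Jul 2029–Sep 2029: $29,770 + $38,710 + $59,050 = $127,530 (under)
Aug 2029–Oct 2029: $38,710 + $59,050 + $72,910 = $170,670 (under)
Sep 2029–Nov 2029: $59,050 + $72,910 + $4,900 = $136,860 (under)
Oct 2029–Dec 2029: $72,910 + $4,900 + $2,780 = $80,590 (under)
At least one window exceeds $179,000.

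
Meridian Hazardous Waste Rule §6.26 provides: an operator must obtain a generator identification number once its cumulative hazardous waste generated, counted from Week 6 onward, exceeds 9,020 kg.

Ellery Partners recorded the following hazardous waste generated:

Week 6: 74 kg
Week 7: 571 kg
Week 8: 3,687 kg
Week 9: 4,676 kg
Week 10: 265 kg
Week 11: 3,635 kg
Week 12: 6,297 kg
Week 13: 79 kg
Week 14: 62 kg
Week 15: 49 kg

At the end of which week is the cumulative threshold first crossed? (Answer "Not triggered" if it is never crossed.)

Through Week 6: 74 kg
Through Week 7: 645 kg
Through Week 8: 4,332 kg
Through Week 9: 9,008 kg
Through Week 10: 9,273 kg ← exceeds threshold

Week 10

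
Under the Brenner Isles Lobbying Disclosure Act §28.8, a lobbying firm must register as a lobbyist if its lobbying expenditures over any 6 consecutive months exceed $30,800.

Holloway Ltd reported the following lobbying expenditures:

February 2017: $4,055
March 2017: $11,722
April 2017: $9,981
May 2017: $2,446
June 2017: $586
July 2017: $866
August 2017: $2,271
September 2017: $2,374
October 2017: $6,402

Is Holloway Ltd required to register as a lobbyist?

February 2017–July 2017: $4,055 + $11,722 + $9,981 + $2,446 + $586 + $866 = $29,656 (under)
March 2017–August 2017: $11,722 + $9,981 + $2,446 + $586 + $866 + $2,271 = $27,872 (under)
April 2017–September 2017: $9,981 + $2,446 + $586 + $866 + $2,271 + $2,374 = $18,524 (under)
May 2017–October 2017: $2,446 + $586 + $866 + $2,271 + $2,374 + $6,402 = $14,945 (under)
No window exceeds $30,800.

No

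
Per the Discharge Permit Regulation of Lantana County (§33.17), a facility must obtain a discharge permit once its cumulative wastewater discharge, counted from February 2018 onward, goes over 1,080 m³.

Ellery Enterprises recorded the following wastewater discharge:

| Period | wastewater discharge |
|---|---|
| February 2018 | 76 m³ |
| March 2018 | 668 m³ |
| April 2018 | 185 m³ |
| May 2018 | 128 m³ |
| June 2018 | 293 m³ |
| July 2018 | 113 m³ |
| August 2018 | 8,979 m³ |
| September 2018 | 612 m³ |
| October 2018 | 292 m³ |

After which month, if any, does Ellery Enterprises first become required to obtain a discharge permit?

June 2018

Through February 2018: 76 m³
Through March 2018: 744 m³
Through April 2018: 929 m³
Through May 2018: 1,057 m³
Through June 2018: 1,350 m³ ← exceeds threshold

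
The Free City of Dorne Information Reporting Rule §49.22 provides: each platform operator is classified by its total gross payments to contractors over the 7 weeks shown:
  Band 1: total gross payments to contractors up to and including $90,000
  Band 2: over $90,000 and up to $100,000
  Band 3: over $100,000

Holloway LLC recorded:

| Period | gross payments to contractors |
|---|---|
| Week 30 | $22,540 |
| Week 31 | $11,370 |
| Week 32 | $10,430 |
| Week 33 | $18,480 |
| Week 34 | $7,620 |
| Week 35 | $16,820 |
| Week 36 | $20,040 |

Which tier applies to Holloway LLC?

Band 3

Total gross payments to contractors: $22,540 + $11,370 + $10,430 + $18,480 + $7,620 + $16,820 + $20,040 = $107,300.
$107,300 > $100,000, so Band 3 applies.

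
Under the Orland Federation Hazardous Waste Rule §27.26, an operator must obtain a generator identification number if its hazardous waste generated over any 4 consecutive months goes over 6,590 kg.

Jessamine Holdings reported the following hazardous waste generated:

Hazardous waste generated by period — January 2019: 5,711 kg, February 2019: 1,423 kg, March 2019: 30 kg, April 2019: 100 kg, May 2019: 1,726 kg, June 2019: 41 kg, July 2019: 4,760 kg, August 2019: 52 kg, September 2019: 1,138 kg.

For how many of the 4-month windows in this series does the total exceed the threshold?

January 2019–April 2019: 5,711 kg + 1,423 kg + 30 kg + 100 kg = 7,264 kg (over)
February 2019–May 2019: 1,423 kg + 30 kg + 100 kg + 1,726 kg = 3,279 kg (under)
March 2019–June 2019: 30 kg + 100 kg + 1,726 kg + 41 kg = 1,897 kg (under)
April 2019–July 2019: 100 kg + 1,726 kg + 41 kg + 4,760 kg = 6,627 kg (over)
May 2019–August 2019: 1,726 kg + 41 kg + 4,760 kg + 52 kg = 6,579 kg (under)
June 2019–September 2019: 41 kg + 4,760 kg + 52 kg + 1,138 kg = 5,991 kg (under)
2 windows exceed the threshold.

2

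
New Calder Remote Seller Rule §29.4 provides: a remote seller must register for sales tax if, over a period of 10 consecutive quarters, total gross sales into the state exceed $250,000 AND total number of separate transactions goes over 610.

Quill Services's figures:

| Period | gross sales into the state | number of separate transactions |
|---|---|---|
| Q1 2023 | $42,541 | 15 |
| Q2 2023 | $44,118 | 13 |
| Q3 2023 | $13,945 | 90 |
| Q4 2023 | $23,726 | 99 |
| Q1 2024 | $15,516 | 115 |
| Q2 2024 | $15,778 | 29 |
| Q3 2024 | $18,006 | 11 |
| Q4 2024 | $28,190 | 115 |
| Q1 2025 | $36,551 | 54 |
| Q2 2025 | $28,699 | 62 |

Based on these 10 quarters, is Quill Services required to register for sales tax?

Total gross sales into the state: $42,541 + $44,118 + $13,945 + $23,726 + $15,516 + $15,778 + $18,006 + $28,190 + $36,551 + $28,699 = $267,070 (> $250,000).
Total number of separate transactions: 15 + 13 + 90 + 99 + 115 + 29 + 11 + 115 + 54 + 62 = 603 (≤ 610).
The test is 'and': the rule requires both, and at least one is not exceeded.

No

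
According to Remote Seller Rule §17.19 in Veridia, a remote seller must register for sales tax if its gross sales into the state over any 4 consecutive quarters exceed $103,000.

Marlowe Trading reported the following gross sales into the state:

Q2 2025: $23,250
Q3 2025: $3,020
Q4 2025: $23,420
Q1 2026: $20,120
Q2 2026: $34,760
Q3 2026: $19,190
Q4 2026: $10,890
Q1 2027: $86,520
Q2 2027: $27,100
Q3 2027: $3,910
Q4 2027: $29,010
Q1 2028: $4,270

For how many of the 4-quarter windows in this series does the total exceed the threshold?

4

Q2 2025–Q1 2026: $23,250 + $3,020 + $23,420 + $20,120 = $69,810 (under)
Q3 2025–Q2 2026: $3,020 + $23,420 + $20,120 + $34,760 = $81,320 (under)
Q4 2025–Q3 2026: $23,420 + $20,120 + $34,760 + $19,190 = $97,490 (under)
Q1 2026–Q4 2026: $20,120 + $34,760 + $19,190 + $10,890 = $84,960 (under)
Q2 2026–Q1 2027: $34,760 + $19,190 + $10,890 + $86,520 = $151,360 (over)
Q3 2026–Q2 2027: $19,190 + $10,890 + $86,520 + $27,100 = $143,700 (over)
Q4 2026–Q3 2027: $10,890 + $86,520 + $27,100 + $3,910 = $128,420 (over)
Q1 2027–Q4 2027: $86,520 + $27,100 + $3,910 + $29,010 = $146,540 (over)
Q2 2027–Q1 2028: $27,100 + $3,910 + $29,010 + $4,270 = $64,290 (under)
4 windows exceed the threshold.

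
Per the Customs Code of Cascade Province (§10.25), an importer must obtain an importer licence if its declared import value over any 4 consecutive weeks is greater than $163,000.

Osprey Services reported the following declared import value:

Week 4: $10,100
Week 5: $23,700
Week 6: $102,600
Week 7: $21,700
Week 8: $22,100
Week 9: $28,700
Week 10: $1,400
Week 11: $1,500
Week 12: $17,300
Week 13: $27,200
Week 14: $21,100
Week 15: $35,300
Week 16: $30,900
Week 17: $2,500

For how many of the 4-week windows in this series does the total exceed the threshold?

Week 4–Week 7: $10,100 + $23,700 + $102,600 + $21,700 = $158,100 (under)
Week 5–Week 8: $23,700 + $102,600 + $21,700 + $22,100 = $170,100 (over)
Week 6–Week 9: $102,600 + $21,700 + $22,100 + $28,700 = $175,100 (over)
Week 7–Week 10: $21,700 + $22,100 + $28,700 + $1,400 = $73,900 (under)
Week 8–Week 11: $22,100 + $28,700 + $1,400 + $1,500 = $53,700 (under)
Week 9–Week 12: $28,700 + $1,400 + $1,500 + $17,300 = $48,900 (under)
Week 10–Week 13: $1,400 + $1,500 + $17,300 + $27,200 = $47,400 (under)
Week 11–Week 14: $1,500 + $17,300 + $27,200 + $21,100 = $67,100 (under)
Week 12–Week 15: $17,300 + $27,200 + $21,100 + $35,300 = $100,900 (under)
Week 13–Week 16: $27,200 + $21,100 + $35,300 + $30,900 = $114,500 (under)
Week 14–Week 17: $21,100 + $35,300 + $30,900 + $2,500 = $89,800 (under)
2 windows exceed the threshold.

2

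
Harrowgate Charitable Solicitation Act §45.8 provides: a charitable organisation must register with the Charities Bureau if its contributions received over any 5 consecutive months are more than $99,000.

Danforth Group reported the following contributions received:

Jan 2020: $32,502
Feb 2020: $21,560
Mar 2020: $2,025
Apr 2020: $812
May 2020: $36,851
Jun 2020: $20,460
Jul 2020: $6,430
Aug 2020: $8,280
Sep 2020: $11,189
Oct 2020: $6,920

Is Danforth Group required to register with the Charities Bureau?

Jan 2020–May 2020: $32,502 + $21,560 + $2,025 + $812 + $36,851 = $93,750 (under)
Feb 2020–Jun 2020: $21,560 + $2,025 + $812 + $36,851 + $20,460 = $81,708 (under)
Mar 2020–Jul 2020: $2,025 + $812 + $36,851 + $20,460 + $6,430 = $66,578 (under)
Apr 2020–Aug 2020: $812 + $36,851 + $20,460 + $6,430 + $8,280 = $72,833 (under)
May 2020–Sep 2020: $36,851 + $20,460 + $6,430 + $8,280 + $11,189 = $83,210 (under)
Jun 2020–Oct 2020: $20,460 + $6,430 + $8,280 + $11,189 + $6,920 = $53,279 (under)
No window exceeds $99,000.

No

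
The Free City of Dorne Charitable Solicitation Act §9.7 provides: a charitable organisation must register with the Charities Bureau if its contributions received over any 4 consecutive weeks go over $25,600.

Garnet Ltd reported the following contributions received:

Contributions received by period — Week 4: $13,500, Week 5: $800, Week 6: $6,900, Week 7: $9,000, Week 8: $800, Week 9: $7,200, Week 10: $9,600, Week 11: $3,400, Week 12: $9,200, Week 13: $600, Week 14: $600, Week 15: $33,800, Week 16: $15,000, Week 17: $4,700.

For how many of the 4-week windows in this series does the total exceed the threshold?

6

Week 4–Week 7: $13,500 + $800 + $6,900 + $9,000 = $30,200 (over)
Week 5–Week 8: $800 + $6,900 + $9,000 + $800 = $17,500 (under)
Week 6–Week 9: $6,900 + $9,000 + $800 + $7,200 = $23,900 (under)
Week 7–Week 10: $9,000 + $800 + $7,200 + $9,600 = $26,600 (over)
Week 8–Week 11: $800 + $7,200 + $9,600 + $3,400 = $21,000 (under)
Week 9–Week 12: $7,200 + $9,600 + $3,400 + $9,200 = $29,400 (over)
Week 10–Week 13: $9,600 + $3,400 + $9,200 + $600 = $22,800 (under)
Week 11–Week 14: $3,400 + $9,200 + $600 + $600 = $13,800 (under)
Week 12–Week 15: $9,200 + $600 + $600 + $33,800 = $44,200 (over)
Week 13–Week 16: $600 + $600 + $33,800 + $15,000 = $50,000 (over)
Week 14–Week 17: $600 + $33,800 + $15,000 + $4,700 = $54,100 (over)
6 windows exceed the threshold.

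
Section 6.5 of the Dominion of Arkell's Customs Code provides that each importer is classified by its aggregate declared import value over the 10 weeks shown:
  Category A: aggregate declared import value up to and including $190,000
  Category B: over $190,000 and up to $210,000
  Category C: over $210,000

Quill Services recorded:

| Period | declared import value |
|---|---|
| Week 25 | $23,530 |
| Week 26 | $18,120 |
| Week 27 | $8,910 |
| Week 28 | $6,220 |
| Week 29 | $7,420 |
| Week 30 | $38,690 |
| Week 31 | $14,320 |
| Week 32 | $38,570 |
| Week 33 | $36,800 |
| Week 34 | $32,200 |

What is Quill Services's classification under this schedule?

Category C

Aggregate declared import value: $23,530 + $18,120 + $8,910 + $6,220 + $7,420 + $38,690 + $14,320 + $38,570 + $36,800 + $32,200 = $224,780.
$224,780 > $210,000, so Category C applies.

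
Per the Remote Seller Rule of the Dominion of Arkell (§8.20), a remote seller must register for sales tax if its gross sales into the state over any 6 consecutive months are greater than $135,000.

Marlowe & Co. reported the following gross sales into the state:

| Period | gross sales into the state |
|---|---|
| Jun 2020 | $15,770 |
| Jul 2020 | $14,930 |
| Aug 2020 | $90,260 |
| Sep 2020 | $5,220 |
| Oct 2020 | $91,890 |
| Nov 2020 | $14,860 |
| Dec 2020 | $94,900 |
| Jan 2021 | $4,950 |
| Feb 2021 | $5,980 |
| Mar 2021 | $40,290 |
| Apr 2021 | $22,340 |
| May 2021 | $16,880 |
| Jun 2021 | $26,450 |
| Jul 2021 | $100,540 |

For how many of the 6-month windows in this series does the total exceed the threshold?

Jun 2020–Nov 2020: $15,770 + $14,930 + $90,260 + $5,220 + $91,890 + $14,860 = $232,930 (over)
Jul 2020–Dec 2020: $14,930 + $90,260 + $5,220 + $91,890 + $14,860 + $94,900 = $312,060 (over)
Aug 2020–Jan 2021: $90,260 + $5,220 + $91,890 + $14,860 + $94,900 + $4,950 = $302,080 (over)
Sep 2020–Feb 2021: $5,220 + $91,890 + $14,860 + $94,900 + $4,950 + $5,980 = $217,800 (over)
Oct 2020–Mar 2021: $91,890 + $14,860 + $94,900 + $4,950 + $5,980 + $40,290 = $252,870 (over)
Nov 2020–Apr 2021: $14,860 + $94,900 + $4,950 + $5,980 + $40,290 + $22,340 = $183,320 (over)
Dec 2020–May 2021: $94,900 + $4,950 + $5,980 + $40,290 + $22,340 + $16,880 = $185,340 (over)
Jan 2021–Jun 2021: $4,950 + $5,980 + $40,290 + $22,340 + $16,880 + $26,450 = $116,890 (under)
Feb 2021–Jul 2021: $5,980 + $40,290 + $22,340 + $16,880 + $26,450 + $100,540 = $212,480 (over)
8 windows exceed the threshold.

8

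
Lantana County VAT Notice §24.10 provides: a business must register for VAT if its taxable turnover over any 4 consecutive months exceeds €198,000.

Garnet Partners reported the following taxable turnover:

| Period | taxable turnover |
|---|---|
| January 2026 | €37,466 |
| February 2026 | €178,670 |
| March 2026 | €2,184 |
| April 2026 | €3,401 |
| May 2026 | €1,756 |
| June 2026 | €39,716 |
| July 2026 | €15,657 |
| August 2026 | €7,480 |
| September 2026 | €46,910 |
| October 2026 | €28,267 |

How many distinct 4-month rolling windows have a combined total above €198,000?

January 2026–April 2026: €37,466 + €178,670 + €2,184 + €3,401 = €221,721 (over)
February 2026–May 2026: €178,670 + €2,184 + €3,401 + €1,756 = €186,011 (under)
March 2026–June 2026: €2,184 + €3,401 + €1,756 + €39,716 = €47,057 (under)
April 2026–July 2026: €3,401 + €1,756 + €39,716 + €15,657 = €60,530 (under)
May 2026–August 2026: €1,756 + €39,716 + €15,657 + €7,480 = €64,609 (under)
June 2026–September 2026: €39,716 + €15,657 + €7,480 + €46,910 = €109,763 (under)
July 2026–October 2026: €15,657 + €7,480 + €46,910 + €28,267 = €98,314 (under)
1 window exceeds the threshold.

1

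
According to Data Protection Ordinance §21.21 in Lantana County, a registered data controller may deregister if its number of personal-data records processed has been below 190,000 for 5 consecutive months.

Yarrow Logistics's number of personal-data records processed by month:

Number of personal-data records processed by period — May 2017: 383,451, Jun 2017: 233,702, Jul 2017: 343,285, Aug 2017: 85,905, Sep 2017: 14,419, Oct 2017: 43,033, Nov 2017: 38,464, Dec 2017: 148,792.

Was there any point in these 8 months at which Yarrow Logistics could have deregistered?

Months below 190,000: Aug 2017, Sep 2017, Oct 2017, Nov 2017, Dec 2017.
Longest run of consecutive months below the threshold: 5.
5 ≥ 5, so Yarrow Logistics became eligible.

Yes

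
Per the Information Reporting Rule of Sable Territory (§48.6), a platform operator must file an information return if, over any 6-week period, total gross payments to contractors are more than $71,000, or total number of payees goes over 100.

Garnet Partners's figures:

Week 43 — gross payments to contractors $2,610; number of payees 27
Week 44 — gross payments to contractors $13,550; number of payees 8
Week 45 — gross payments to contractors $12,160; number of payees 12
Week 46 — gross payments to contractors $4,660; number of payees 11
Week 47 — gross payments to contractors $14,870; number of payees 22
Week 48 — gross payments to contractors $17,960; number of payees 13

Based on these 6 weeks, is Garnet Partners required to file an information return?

Total gross payments to contractors: $2,610 + $13,550 + $12,160 + $4,660 + $14,870 + $17,960 = $65,810 (≤ $71,000).
Total number of payees: 27 + 8 + 12 + 11 + 22 + 13 = 93 (≤ 100).
The test is 'or': neither threshold is exceeded.

No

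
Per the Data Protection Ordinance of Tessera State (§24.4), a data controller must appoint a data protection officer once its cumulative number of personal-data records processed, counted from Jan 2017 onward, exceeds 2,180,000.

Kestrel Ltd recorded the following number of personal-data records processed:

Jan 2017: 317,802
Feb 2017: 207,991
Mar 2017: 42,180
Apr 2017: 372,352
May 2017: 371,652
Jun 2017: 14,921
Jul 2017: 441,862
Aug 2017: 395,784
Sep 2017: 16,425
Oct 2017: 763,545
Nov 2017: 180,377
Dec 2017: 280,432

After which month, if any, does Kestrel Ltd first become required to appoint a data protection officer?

Sep 2017

Through Jan 2017: 317,802
Through Feb 2017: 525,793
Through Mar 2017: 567,973
Through Apr 2017: 940,325
Through May 2017: 1,311,977
Through Jun 2017: 1,326,898
Through Jul 2017: 1,768,760
Through Aug 2017: 2,164,544
Through Sep 2017: 2,180,969 ← exceeds threshold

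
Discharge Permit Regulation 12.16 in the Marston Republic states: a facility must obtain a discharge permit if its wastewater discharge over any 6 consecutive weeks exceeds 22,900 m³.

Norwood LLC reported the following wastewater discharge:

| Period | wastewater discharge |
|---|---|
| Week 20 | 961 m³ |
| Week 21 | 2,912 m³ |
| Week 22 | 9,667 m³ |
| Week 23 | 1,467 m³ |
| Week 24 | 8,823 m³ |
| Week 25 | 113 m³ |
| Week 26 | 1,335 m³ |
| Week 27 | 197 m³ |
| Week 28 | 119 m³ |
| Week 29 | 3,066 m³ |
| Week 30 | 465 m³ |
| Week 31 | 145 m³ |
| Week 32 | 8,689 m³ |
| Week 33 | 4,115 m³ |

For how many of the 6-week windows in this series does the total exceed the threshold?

Week 20–Week 25: 961 m³ + 2,912 m³ + 9,667 m³ + 1,467 m³ + 8,823 m³ + 113 m³ = 23,943 m³ (over)
Week 21–Week 26: 2,912 m³ + 9,667 m³ + 1,467 m³ + 8,823 m³ + 113 m³ + 1,335 m³ = 24,317 m³ (over)
Week 22–Week 27: 9,667 m³ + 1,467 m³ + 8,823 m³ + 113 m³ + 1,335 m³ + 197 m³ = 21,602 m³ (under)
Week 23–Week 28: 1,467 m³ + 8,823 m³ + 113 m³ + 1,335 m³ + 197 m³ + 119 m³ = 12,054 m³ (under)
Week 24–Week 29: 8,823 m³ + 113 m³ + 1,335 m³ + 197 m³ + 119 m³ + 3,066 m³ = 13,653 m³ (under)
Week 25–Week 30: 113 m³ + 1,335 m³ + 197 m³ + 119 m³ + 3,066 m³ + 465 m³ = 5,295 m³ (under)
Week 26–Week 31: 1,335 m³ + 197 m³ + 119 m³ + 3,066 m³ + 465 m³ + 145 m³ = 5,327 m³ (under)
Week 27–Week 32: 197 m³ + 119 m³ + 3,066 m³ + 465 m³ + 145 m³ + 8,689 m³ = 12,681 m³ (under)
Week 28–Week 33: 119 m³ + 3,066 m³ + 465 m³ + 145 m³ + 8,689 m³ + 4,115 m³ = 16,599 m³ (under)
2 windows exceed the threshold.

2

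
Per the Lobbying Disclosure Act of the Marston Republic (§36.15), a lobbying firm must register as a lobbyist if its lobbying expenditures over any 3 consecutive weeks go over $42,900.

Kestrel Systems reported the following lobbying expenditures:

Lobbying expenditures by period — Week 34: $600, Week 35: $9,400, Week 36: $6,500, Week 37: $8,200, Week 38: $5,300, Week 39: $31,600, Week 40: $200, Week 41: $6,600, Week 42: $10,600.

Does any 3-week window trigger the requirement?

Yes

Week 34–Week 36: $600 + $9,400 + $6,500 = $16,500 (under)
Week 35–Week 37: $9,400 + $6,500 + $8,200 = $24,100 (under)
Week 36–Week 38: $6,500 + $8,200 + $5,300 = $20,000 (under)
Week 37–Week 39: $8,200 + $5,300 + $31,600 = $45,100 (over)
Week 38–Week 40: $5,300 + $31,600 + $200 = $37,100 (under)
Week 39–Week 41: $31,600 + $200 + $6,600 = $38,400 (under)
Week 40–Week 42: $200 + $6,600 + $10,600 = $17,400 (under)
At least one window exceeds $42,900.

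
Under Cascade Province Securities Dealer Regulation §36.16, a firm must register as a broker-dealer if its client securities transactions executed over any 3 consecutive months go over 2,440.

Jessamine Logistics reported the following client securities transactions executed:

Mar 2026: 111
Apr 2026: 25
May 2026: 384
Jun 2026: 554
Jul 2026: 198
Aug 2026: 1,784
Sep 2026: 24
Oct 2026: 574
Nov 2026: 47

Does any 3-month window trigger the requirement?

Yes

Mar 2026–May 2026: 111 + 25 + 384 = 520 (under)
Apr 2026–Jun 2026: 25 + 384 + 554 = 963 (under)
May 2026–Jul 2026: 384 + 554 + 198 = 1,136 (under)
Jun 2026–Aug 2026: 554 + 198 + 1,784 = 2,536 (over)
Jul 2026–Sep 2026: 198 + 1,784 + 24 = 2,006 (under)
Aug 2026–Oct 2026: 1,784 + 24 + 574 = 2,382 (under)
Sep 2026–Nov 2026: 24 + 574 + 47 = 645 (under)
At least one window exceeds 2,440.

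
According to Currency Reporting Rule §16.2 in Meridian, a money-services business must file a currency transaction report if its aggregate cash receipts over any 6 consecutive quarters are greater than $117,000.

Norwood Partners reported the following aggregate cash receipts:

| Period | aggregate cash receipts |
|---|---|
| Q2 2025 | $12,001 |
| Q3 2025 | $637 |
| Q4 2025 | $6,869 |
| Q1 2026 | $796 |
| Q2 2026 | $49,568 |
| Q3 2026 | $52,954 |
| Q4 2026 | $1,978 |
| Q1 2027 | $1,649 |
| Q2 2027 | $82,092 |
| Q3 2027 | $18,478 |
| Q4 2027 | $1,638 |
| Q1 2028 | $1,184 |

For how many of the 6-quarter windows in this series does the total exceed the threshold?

Q2 2025–Q3 2026: $12,001 + $637 + $6,869 + $796 + $49,568 + $52,954 = $122,825 (over)
Q3 2025–Q4 2026: $637 + $6,869 + $796 + $49,568 + $52,954 + $1,978 = $112,802 (under)
Q4 2025–Q1 2027: $6,869 + $796 + $49,568 + $52,954 + $1,978 + $1,649 = $113,814 (under)
Q1 2026–Q2 2027: $796 + $49,568 + $52,954 + $1,978 + $1,649 + $82,092 = $189,037 (over)
Q2 2026–Q3 2027: $49,568 + $52,954 + $1,978 + $1,649 + $82,092 + $18,478 = $206,719 (over)
Q3 2026–Q4 2027: $52,954 + $1,978 + $1,649 + $82,092 + $18,478 + $1,638 = $158,789 (over)
Q4 2026–Q1 2028: $1,978 + $1,649 + $82,092 + $18,478 + $1,638 + $1,184 = $107,019 (under)
4 windows exceed the threshold.

4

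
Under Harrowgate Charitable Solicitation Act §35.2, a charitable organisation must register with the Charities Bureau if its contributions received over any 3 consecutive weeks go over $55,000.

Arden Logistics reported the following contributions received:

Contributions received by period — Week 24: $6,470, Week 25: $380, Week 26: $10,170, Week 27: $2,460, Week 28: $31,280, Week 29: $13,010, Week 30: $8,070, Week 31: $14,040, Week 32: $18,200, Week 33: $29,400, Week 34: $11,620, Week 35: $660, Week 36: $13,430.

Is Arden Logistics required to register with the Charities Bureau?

Yes

Week 24–Week 26: $6,470 + $380 + $10,170 = $17,020 (under)
Week 25–Week 27: $380 + $10,170 + $2,460 = $13,010 (under)
Week 26–Week 28: $10,170 + $2,460 + $31,280 = $43,910 (under)
Week 27–Week 29: $2,460 + $31,280 + $13,010 = $46,750 (under)
Week 28–Week 30: $31,280 + $13,010 + $8,070 = $52,360 (under)
Week 29–Week 31: $13,010 + $8,070 + $14,040 = $35,120 (under)
Week 30–Week 32: $8,070 + $14,040 + $18,200 = $40,310 (under)
Week 31–Week 33: $14,040 + $18,200 + $29,400 = $61,640 (over)
Week 32–Week 34: $18,200 + $29,400 + $11,620 = $59,220 (over)
Week 33–Week 35: $29,400 + $11,620 + $660 = $41,680 (under)
Week 34–Week 36: $11,620 + $660 + $13,430 = $25,710 (under)
At least one window exceeds $55,000.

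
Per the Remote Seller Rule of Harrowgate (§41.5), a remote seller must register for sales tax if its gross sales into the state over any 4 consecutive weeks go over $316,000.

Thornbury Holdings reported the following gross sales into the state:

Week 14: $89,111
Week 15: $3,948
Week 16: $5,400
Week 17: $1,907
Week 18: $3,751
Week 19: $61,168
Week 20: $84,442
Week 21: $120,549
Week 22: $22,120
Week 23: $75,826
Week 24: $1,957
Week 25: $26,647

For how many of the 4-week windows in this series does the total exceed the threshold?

0

Week 14–Week 17: $89,111 + $3,948 + $5,400 + $1,907 = $100,366 (under)
Week 15–Week 18: $3,948 + $5,400 + $1,907 + $3,751 = $15,006 (under)
Week 16–Week 19: $5,400 + $1,907 + $3,751 + $61,168 = $72,226 (under)
Week 17–Week 20: $1,907 + $3,751 + $61,168 + $84,442 = $151,268 (under)
Week 18–Week 21: $3,751 + $61,168 + $84,442 + $120,549 = $269,910 (under)
Week 19–Week 22: $61,168 + $84,442 + $120,549 + $22,120 = $288,279 (under)
Week 20–Week 23: $84,442 + $120,549 + $22,120 + $75,826 = $302,937 (under)
Week 21–Week 24: $120,549 + $22,120 + $75,826 + $1,957 = $220,452 (under)
Week 22–Week 25: $22,120 + $75,826 + $1,957 + $26,647 = $126,550 (under)
0 windows exceed the threshold.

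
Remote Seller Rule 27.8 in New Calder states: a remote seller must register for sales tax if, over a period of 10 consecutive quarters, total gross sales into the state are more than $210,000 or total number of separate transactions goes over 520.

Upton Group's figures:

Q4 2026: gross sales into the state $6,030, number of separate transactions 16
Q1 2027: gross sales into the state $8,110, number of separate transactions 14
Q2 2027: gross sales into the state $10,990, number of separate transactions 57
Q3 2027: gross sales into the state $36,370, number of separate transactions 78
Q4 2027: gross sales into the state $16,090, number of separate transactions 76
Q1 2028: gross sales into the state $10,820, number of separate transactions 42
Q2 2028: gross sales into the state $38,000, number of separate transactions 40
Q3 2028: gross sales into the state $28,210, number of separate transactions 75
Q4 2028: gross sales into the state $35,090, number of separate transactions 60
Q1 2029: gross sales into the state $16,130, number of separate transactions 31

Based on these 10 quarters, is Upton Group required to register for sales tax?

No

Total gross sales into the state: $6,030 + $8,110 + $10,990 + $36,370 + $16,090 + $10,820 + $38,000 + $28,210 + $35,090 + $16,130 = $205,840 (≤ $210,000).
Total number of separate transactions: 16 + 14 + 57 + 78 + 76 + 42 + 40 + 75 + 60 + 31 = 489 (≤ 520).
The test is 'or': neither threshold is exceeded.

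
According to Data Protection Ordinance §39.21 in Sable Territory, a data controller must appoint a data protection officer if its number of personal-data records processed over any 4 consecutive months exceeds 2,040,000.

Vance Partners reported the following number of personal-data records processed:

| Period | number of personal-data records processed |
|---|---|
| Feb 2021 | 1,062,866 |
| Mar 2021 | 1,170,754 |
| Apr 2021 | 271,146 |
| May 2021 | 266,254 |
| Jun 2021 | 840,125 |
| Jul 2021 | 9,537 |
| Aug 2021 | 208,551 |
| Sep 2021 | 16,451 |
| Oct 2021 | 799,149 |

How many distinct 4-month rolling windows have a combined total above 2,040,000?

2

Feb 2021–May 2021: 1,062,866 + 1,170,754 + 271,146 + 266,254 = 2,771,020 (over)
Mar 2021–Jun 2021: 1,170,754 + 271,146 + 266,254 + 840,125 = 2,548,279 (over)
Apr 2021–Jul 2021: 271,146 + 266,254 + 840,125 + 9,537 = 1,387,062 (under)
May 2021–Aug 2021: 266,254 + 840,125 + 9,537 + 208,551 = 1,324,467 (under)
Jun 2021–Sep 2021: 840,125 + 9,537 + 208,551 + 16,451 = 1,074,664 (under)
Jul 2021–Oct 2021: 9,537 + 208,551 + 16,451 + 799,149 = 1,033,688 (under)
2 windows exceed the threshold.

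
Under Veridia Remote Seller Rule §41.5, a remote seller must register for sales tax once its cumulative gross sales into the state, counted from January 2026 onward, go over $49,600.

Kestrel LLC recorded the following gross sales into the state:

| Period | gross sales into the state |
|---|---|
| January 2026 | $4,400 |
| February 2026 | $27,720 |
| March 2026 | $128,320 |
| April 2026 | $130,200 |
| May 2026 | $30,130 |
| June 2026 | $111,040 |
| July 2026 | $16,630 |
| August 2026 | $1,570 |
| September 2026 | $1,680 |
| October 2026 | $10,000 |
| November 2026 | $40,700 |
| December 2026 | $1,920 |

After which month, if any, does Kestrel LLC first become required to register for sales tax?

Through January 2026: $4,400
Through February 2026: $32,120
Through March 2026: $160,440 ← exceeds threshold

March 2026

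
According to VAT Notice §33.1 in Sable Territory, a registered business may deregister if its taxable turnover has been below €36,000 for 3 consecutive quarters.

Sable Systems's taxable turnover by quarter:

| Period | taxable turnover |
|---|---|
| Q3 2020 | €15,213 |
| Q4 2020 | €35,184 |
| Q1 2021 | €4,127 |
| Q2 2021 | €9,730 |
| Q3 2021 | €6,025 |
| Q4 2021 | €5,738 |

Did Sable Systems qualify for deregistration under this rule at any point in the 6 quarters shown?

Yes

Quarters below €36,000: Q3 2020, Q4 2020, Q1 2021, Q2 2021, Q3 2021, Q4 2021.
Longest run of consecutive quarters below the threshold: 6.
6 ≥ 3, so Sable Systems became eligible.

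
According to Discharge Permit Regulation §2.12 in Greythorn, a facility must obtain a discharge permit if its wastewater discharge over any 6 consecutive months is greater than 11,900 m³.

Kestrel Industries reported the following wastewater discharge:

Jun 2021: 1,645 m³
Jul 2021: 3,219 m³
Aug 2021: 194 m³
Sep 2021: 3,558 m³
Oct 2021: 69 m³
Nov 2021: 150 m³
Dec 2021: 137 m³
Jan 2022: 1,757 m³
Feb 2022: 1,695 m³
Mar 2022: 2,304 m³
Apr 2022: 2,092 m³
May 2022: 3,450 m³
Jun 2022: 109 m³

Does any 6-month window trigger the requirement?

Jun 2021–Nov 2021: 1,645 m³ + 3,219 m³ + 194 m³ + 3,558 m³ + 69 m³ + 150 m³ = 8,835 m³ (under)
Jul 2021–Dec 2021: 3,219 m³ + 194 m³ + 3,558 m³ + 69 m³ + 150 m³ + 137 m³ = 7,327 m³ (under)
Aug 2021–Jan 2022: 194 m³ + 3,558 m³ + 69 m³ + 150 m³ + 137 m³ + 1,757 m³ = 5,865 m³ (under)
Sep 2021–Feb 2022: 3,558 m³ + 69 m³ + 150 m³ + 137 m³ + 1,757 m³ + 1,695 m³ = 7,366 m³ (under)
Oct 2021–Mar 2022: 69 m³ + 150 m³ + 137 m³ + 1,757 m³ + 1,695 m³ + 2,304 m³ = 6,112 m³ (under)
Nov 2021–Apr 2022: 150 m³ + 137 m³ + 1,757 m³ + 1,695 m³ + 2,304 m³ + 2,092 m³ = 8,135 m³ (under)
Dec 2021–May 2022: 137 m³ + 1,757 m³ + 1,695 m³ + 2,304 m³ + 2,092 m³ + 3,450 m³ = 11,435 m³ (under)
Jan 2022–Jun 2022: 1,757 m³ + 1,695 m³ + 2,304 m³ + 2,092 m³ + 3,450 m³ + 109 m³ = 11,407 m³ (under)
No window exceeds 11,900 m³.

No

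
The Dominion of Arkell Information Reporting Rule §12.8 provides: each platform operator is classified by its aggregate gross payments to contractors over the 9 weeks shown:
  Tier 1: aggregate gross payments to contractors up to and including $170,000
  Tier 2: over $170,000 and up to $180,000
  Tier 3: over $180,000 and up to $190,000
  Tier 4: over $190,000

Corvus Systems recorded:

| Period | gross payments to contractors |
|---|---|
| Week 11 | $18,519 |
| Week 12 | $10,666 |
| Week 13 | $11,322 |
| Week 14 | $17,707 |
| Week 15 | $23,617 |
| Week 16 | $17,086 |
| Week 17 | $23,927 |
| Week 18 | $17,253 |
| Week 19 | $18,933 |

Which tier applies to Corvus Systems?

Aggregate gross payments to contractors: $18,519 + $10,666 + $11,322 + $17,707 + $23,617 + $17,086 + $23,927 + $17,253 + $18,933 = $159,030.
$159,030 ≤ $170,000, so Tier 1 applies.

Tier 1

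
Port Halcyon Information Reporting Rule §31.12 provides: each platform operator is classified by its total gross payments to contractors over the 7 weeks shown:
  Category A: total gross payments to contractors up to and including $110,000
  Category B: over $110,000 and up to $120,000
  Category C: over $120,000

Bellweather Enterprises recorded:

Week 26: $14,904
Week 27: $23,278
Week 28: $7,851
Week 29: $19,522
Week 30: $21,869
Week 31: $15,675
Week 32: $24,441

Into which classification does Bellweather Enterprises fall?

Category C

Total gross payments to contractors: $14,904 + $23,278 + $7,851 + $19,522 + $21,869 + $15,675 + $24,441 = $127,540.
$127,540 > $120,000, so Category C applies.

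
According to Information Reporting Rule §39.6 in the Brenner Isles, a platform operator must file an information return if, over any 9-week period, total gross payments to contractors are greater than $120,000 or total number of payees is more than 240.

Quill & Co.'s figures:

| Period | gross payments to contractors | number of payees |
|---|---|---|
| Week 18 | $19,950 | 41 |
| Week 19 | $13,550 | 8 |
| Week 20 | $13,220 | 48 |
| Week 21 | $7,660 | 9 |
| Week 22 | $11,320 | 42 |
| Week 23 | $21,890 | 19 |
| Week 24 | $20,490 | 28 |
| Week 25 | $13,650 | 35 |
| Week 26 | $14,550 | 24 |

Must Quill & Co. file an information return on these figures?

Total gross payments to contractors: $19,950 + $13,550 + $13,220 + $7,660 + $11,320 + $21,890 + $20,490 + $13,650 + $14,550 = $136,280 (> $120,000).
Total number of payees: 41 + 8 + 48 + 9 + 42 + 19 + 28 + 35 + 24 = 254 (> 240).
The test is 'or': at least one threshold is exceeded.

Yes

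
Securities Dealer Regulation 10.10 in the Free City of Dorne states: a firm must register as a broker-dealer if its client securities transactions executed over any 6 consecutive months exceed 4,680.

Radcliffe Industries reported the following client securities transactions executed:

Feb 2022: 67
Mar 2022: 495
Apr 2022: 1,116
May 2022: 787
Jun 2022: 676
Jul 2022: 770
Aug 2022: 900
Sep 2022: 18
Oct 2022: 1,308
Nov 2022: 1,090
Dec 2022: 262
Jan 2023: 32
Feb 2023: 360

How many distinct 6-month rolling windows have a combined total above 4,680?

Feb 2022–Jul 2022: 67 + 495 + 1,116 + 787 + 676 + 770 = 3,911 (under)
Mar 2022–Aug 2022: 495 + 1,116 + 787 + 676 + 770 + 900 = 4,744 (over)
Apr 2022–Sep 2022: 1,116 + 787 + 676 + 770 + 900 + 18 = 4,267 (under)
May 2022–Oct 2022: 787 + 676 + 770 + 900 + 18 + 1,308 = 4,459 (under)
Jun 2022–Nov 2022: 676 + 770 + 900 + 18 + 1,308 + 1,090 = 4,762 (over)
Jul 2022–Dec 2022: 770 + 900 + 18 + 1,308 + 1,090 + 262 = 4,348 (under)
Aug 2022–Jan 2023: 900 + 18 + 1,308 + 1,090 + 262 + 32 = 3,610 (under)
Sep 2022–Feb 2023: 18 + 1,308 + 1,090 + 262 + 32 + 360 = 3,070 (under)
2 windows exceed the threshold.

2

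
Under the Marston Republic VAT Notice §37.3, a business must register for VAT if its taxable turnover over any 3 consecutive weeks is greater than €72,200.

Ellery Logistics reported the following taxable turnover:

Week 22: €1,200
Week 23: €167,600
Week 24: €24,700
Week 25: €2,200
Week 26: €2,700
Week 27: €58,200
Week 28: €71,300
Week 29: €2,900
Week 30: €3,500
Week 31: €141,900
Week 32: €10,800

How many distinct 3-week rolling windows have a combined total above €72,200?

Week 22–Week 24: €1,200 + €167,600 + €24,700 = €193,500 (over)
Week 23–Week 25: €167,600 + €24,700 + €2,200 = €194,500 (over)
Week 24–Week 26: €24,700 + €2,200 + €2,700 = €29,600 (under)
Week 25–Week 27: €2,200 + €2,700 + €58,200 = €63,100 (under)
Week 26–Week 28: €2,700 + €58,200 + €71,300 = €132,200 (over)
Week 27–Week 29: €58,200 + €71,300 + €2,900 = €132,400 (over)
Week 28–Week 30: €71,300 + €2,900 + €3,500 = €77,700 (over)
Week 29–Week 31: €2,900 + €3,500 + €141,900 = €148,300 (over)
Week 30–Week 32: €3,500 + €141,900 + €10,800 = €156,200 (over)
7 windows exceed the threshold.

7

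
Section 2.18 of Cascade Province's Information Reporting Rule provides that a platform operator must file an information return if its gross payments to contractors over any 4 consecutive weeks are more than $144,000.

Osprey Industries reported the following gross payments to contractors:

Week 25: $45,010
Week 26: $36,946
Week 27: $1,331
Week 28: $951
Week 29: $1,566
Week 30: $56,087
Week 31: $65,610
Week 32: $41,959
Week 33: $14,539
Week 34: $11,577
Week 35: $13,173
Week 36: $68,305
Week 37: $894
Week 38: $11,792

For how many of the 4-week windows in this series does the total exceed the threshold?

Week 25–Week 28: $45,010 + $36,946 + $1,331 + $951 = $84,238 (under)
Week 26–Week 29: $36,946 + $1,331 + $951 + $1,566 = $40,794 (under)
Week 27–Week 30: $1,331 + $951 + $1,566 + $56,087 = $59,935 (under)
Week 28–Week 31: $951 + $1,566 + $56,087 + $65,610 = $124,214 (under)
Week 29–Week 32: $1,566 + $56,087 + $65,610 + $41,959 = $165,222 (over)
Week 30–Week 33: $56,087 + $65,610 + $41,959 + $14,539 = $178,195 (over)
Week 31–Week 34: $65,610 + $41,959 + $14,539 + $11,577 = $133,685 (under)
Week 32–Week 35: $41,959 + $14,539 + $11,577 + $13,173 = $81,248 (under)
Week 33–Week 36: $14,539 + $11,577 + $13,173 + $68,305 = $107,594 (under)
Week 34–Week 37: $11,577 + $13,173 + $68,305 + $894 = $93,949 (under)
Week 35–Week 38: $13,173 + $68,305 + $894 + $11,792 = $94,164 (under)
2 windows exceed the threshold.

2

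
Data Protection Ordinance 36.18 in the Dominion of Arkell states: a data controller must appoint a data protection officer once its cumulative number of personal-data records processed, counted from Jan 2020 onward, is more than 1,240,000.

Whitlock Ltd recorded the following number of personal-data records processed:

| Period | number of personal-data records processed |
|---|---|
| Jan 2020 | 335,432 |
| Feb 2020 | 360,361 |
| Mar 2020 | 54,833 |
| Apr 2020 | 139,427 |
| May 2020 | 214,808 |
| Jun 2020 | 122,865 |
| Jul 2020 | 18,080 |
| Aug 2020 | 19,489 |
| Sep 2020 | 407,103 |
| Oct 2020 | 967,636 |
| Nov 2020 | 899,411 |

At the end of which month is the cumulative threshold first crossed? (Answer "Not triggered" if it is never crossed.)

Jul 2020

Through Jan 2020: 335,432
Through Feb 2020: 695,793
Through Mar 2020: 750,626
Through Apr 2020: 890,053
Through May 2020: 1,104,861
Through Jun 2020: 1,227,726
Through Jul 2020: 1,245,806 ← exceeds threshold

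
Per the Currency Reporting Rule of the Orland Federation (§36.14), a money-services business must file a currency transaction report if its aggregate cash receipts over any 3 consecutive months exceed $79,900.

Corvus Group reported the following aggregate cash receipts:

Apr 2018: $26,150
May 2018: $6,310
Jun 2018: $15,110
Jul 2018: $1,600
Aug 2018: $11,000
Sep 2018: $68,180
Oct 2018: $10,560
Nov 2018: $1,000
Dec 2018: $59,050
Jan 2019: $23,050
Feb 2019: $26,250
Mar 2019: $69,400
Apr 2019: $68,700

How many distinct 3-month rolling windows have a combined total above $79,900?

Apr 2018–Jun 2018: $26,150 + $6,310 + $15,110 = $47,570 (under)
May 2018–Jul 2018: $6,310 + $15,110 + $1,600 = $23,020 (under)
Jun 2018–Aug 2018: $15,110 + $1,600 + $11,000 = $27,710 (under)
Jul 2018–Sep 2018: $1,600 + $11,000 + $68,180 = $80,780 (over)
Aug 2018–Oct 2018: $11,000 + $68,180 + $10,560 = $89,740 (over)
Sep 2018–Nov 2018: $68,180 + $10,560 + $1,000 = $79,740 (under)
Oct 2018–Dec 2018: $10,560 + $1,000 + $59,050 = $70,610 (under)
Nov 2018–Jan 2019: $1,000 + $59,050 + $23,050 = $83,100 (over)
Dec 2018–Feb 2019: $59,050 + $23,050 + $26,250 = $108,350 (over)
Jan 2019–Mar 2019: $23,050 + $26,250 + $69,400 = $118,700 (over)
Feb 2019–Apr 2019: $26,250 + $69,400 + $68,700 = $164,350 (over)
6 windows exceed the threshold.

6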